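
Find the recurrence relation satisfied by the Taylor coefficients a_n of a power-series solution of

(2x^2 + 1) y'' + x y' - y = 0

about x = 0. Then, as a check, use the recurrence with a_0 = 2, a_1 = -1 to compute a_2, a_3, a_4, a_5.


Substitute y = sum_n a_n x^n.
(1 + 2 x^2) y'' contributes (n+2)(n+1) a_{n+2} + 2 n(n-1) a_n at x^n.
x y'(x) contributes n a_n at x^n.
-y(x) contributes -1 a_n at x^n.
Matching x^n: (n+2)(n+1) a_{n+2} + (2 n(n-1) + n - 1) a_n = 0.
Thus a_{n+2} = (-2 n(n-1) - n + 1) / ((n+1)(n+2)) * a_n.

Check with a_0 = 2, a_1 = -1 (apply the recurrence for n = 0, 1, 2, 3): a_0 = 2, a_1 = -1, a_2 = 1, a_3 = 0, a_4 = -5/12, a_5 = 0.

a_(n+2) = (-2 n(n-1) - n + 1) / ((n+1)(n+2)) * a_n; check: a_0 = 2, a_1 = -1, a_2 = 1, a_3 = 0, a_4 = -5/12, a_5 = 0


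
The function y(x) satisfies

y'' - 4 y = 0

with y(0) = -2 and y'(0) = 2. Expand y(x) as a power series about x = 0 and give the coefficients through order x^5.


Ansatz: y(x) = sum_{n>=0} a_n x^n, so y'(x) = sum_{n>=1} n a_n x^(n-1) and y''(x) = sum_{n>=2} n(n-1) a_n x^(n-2).
Substitute into P(x) y'' + Q(x) y' + R(x) y = 0 with P(x) = 1, Q(x) = 0, R(x) = -4, and match powers of x.
Initial conditions: a_0 = -2, a_1 = 2.
Setting the coefficient of each power of x to zero and solving order by order (substituting the coefficients already found):
  x^0: 2 a_2 - 4 a_0 = 0  ->  2 a_2 = 4 a_0 = -8  ->  a_2 = -4
  x^1: 6 a_3 - 4 a_1 = 0  ->  6 a_3 = 4 a_1 = 8  ->  a_3 = 4/3
  x^2: 12 a_4 - 4 a_2 = 0  ->  12 a_4 = 4 a_2 = -16  ->  a_4 = -4/3
  x^3: 20 a_5 - 4 a_3 = 0  ->  20 a_5 = 4 a_3 = 16/3  ->  a_5 = 4/15
Truncated series: y(x) = -2 + 2 x - 4 x^2 + (4/3) x^3 - (4/3) x^4 + (4/15) x^5 + O(x^6).

a_0 = -2; a_1 = 2; a_2 = -4; a_3 = 4/3; a_4 = -4/3; a_5 = 4/15


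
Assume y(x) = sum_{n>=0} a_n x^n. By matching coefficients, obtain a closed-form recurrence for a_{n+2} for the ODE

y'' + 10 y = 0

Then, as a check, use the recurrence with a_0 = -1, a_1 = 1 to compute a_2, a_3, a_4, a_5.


Substitute y = sum_n a_n x^n into y'' + (const) y = 0.
y''(x) = sum_{n>=0} (n+2)(n+1) a_{n+2} x^n.
The ODE becomes sum_n [(n+2)(n+1) a_{n+2} + 10 a_n] x^n = 0.
Setting each coefficient to zero gives the recurrence:
  (n+2)(n+1) a_{n+2} + 10 a_n = 0,
  a_{n+2} = -10 / ((n+1)(n+2)) a_n.

Check with a_0 = -1, a_1 = 1 (apply the recurrence for n = 0, 1, 2, 3): a_0 = -1, a_1 = 1, a_2 = 5, a_3 = -5/3, a_4 = -25/6, a_5 = 5/6.

a_{n+2} = -10/((n+1)(n+2)) * a_n; check: a_0 = -1, a_1 = 1, a_2 = 5, a_3 = -5/3, a_4 = -25/6, a_5 = 5/6


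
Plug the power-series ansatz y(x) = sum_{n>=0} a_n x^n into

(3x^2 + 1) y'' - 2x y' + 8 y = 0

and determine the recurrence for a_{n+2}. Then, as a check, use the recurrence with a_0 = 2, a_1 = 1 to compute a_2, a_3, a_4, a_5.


Substitute y = sum_n a_n x^n.
(1 + 3 x^2) y'' contributes (n+2)(n+1) a_{n+2} + 3 n(n-1) a_n at x^n.
-2 x y'(x) contributes -2 n a_n at x^n.
8 y(x) contributes 8 a_n at x^n.
Matching x^n: (n+2)(n+1) a_{n+2} + (3 n(n-1) - 2 n + 8) a_n = 0.
Thus a_{n+2} = (-3 n(n-1) + 2 n - 8) / ((n+1)(n+2)) * a_n.

Check with a_0 = 2, a_1 = 1 (apply the recurrence for n = 0, 1, 2, 3): a_0 = 2, a_1 = 1, a_2 = -8, a_3 = -1, a_4 = 20/3, a_5 = 1.

a_(n+2) = (-3 n(n-1) + 2 n - 8) / ((n+1)(n+2)) * a_n; check: a_0 = 2, a_1 = 1, a_2 = -8, a_3 = -1, a_4 = 20/3, a_5 = 1


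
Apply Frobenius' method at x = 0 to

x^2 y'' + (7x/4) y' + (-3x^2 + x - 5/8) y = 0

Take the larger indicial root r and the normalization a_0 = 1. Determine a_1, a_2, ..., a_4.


Write in Frobenius form y'' + (p(x)/x) y' + (q(x)/x^2) y = 0:
  p(x) = 7/4,  q(x) = -3x^2 + x - 5/8.
Indicial equation: r(r-1) + (7/4) r + (-5/8) = 0 -> roots r_1 = 1/2, r_2 = -5/4.
Take r = r_1 = 1/2. Let y(x) = x^r sum_{n>=0} a_n x^n with a_0 = 1.
Substitute y = x^r sum a_n x^n and match x^{r+n}. The recurrence is
  D(n) a_n + 1 a_{n-1} - 3 a_{n-2} = 0,  where D(n) = (r+n)(r+n-1) + (7/4)(r+n) + (-5/8).
  a_n = [-1 a_{n-1} + 3 a_{n-2}] / D(n).
Since the indicial polynomial factors as (r - r_1)(r - r_2), D(n) = (r_1 + n - r_1)(r_1 + n - r_2) = n(n + 7/4).
Evaluating step by step (a_0 = 1):
  n = 1: D(1) = 1(1 + 7/4) = 11/4; numerator = -1(1) = -1; a_1 = (-1)/(11/4) = -4/11
  n = 2: D(2) = 2(2 + 7/4) = 15/2; numerator = -1(-4/11) + 3(1) = 37/11; a_2 = (37/11)/(15/2) = 74/165
  n = 3: D(3) = 3(3 + 7/4) = 57/4; numerator = -1(74/165) + 3(-4/11) = -254/165; a_3 = (-254/165)/(57/4) = -1016/9405
  n = 4: D(4) = 4(4 + 7/4) = 23; numerator = -1(-1016/9405) + 3(74/165) = 2734/1881; a_4 = (2734/1881)/(23) = 2734/43263

r = 1/2; a_0 = 1; a_1 = -4/11; a_2 = 74/165; a_3 = -1016/9405; a_4 = 2734/43263


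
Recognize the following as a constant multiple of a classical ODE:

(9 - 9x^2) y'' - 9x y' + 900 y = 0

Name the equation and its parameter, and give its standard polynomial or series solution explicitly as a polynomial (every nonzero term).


All three coefficients share the factor 9; dividing through by 9 gives  (1 - x^2) y'' - x y' + 100 y = 0.
This matches the Chebyshev equation (1 - x^2) y'' - x y' + n^2 y = 0 (note the -x y' term, not -2x y') with n^2 = 100, so n = 10; the polynomial solution is T_10(x).
With y = sum_k a_k x^k, matching x^k gives (k+2)(k+1) a_{k+2} = (k^2 - n^2) a_k = (k - 10)(k + 10) a_k. The right side vanishes at k = 10, so the series with the parity of 10 terminates at degree 10.
Standard normalization: leading coefficient of T_n is 2^(n-1), so a_10 = 2^9 = 512. Work downward with a_k = (k+1)(k+2) a_{k+2} / ((k - 10)(k + 10)):
  a_8 = (9)(10)(512) / ((8 - 10)(8 + 10)) = 46080/(-36) = -1280
  a_6 = (7)(8)(-1280) / ((6 - 10)(6 + 10)) = -71680/(-64) = 1120
  a_4 = (5)(6)(1120) / ((4 - 10)(4 + 10)) = 33600/(-84) = -400
  a_2 = (3)(4)(-400) / ((2 - 10)(2 + 10)) = -4800/(-96) = 50
  a_0 = (1)(2)(50) / ((0 - 10)(0 + 10)) = 100/(-100) = -1
Hence T_10(x) = 512 x^10 - 1280 x^8 + 1120 x^6 - 400 x^4 + 50 x^2 - 1.

T_10(x); series = 512 x^10 - 1280 x^8 + 1120 x^6 - 400 x^4 + 50 x^2 - 1


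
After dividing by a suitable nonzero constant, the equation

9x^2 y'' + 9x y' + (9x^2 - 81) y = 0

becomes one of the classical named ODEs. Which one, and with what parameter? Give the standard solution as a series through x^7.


All three coefficients share the factor 9; dividing through by 9 gives  x^2 y'' + x y' + (x^2 - 9) y = 0.
This matches the Bessel equation x^2 y'' + x y' + (x^2 - nu^2) y = 0 with nu^2 = 9, so nu = 3; the solution bounded at x = 0 is J_3(x).
Frobenius at x = 0: indicial roots ±nu; for r = nu the recurrence k(k + 2nu) c_k = -c_{k-2} gives the standard series J_nu(x) = sum_{k>=0} (-1)^k / (k! (k+nu)!) (x/2)^(2k+nu). Evaluate the first 3 terms:
  k = 0: (-1)^0 / (0! * 3! * 2^3) x^3 = 1/(1*6*8) x^3 = (1/48) x^3
  k = 1: (-1)^1 / (1! * 4! * 2^5) x^5 = -1/(1*24*32) x^5 = (-1/768) x^5
  k = 2: (-1)^2 / (2! * 5! * 2^7) x^7 = 1/(2*120*128) x^7 = (1/30720) x^7
Hence J_3(x) = x^7/30720 - x^5/768 + x^3/48 + ....

J_3(x); series = x^7/30720 - x^5/768 + x^3/48


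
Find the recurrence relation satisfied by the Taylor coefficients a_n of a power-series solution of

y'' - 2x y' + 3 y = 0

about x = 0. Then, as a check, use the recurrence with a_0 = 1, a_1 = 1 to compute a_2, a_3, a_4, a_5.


Substitute y = sum_n a_n x^n.
y''(x) has coefficient (n+2)(n+1) a_{n+2} at x^n;
-2 x y'(x) has coefficient -2 n a_n at x^n (shift);
3 y(x) has coefficient 3 a_n at x^n.
Matching x^n: (n+2)(n+1) a_{n+2} + (-2n + 3) a_n = 0.
Thus a_{n+2} = (2n - 3) / ((n+1)(n+2)) * a_n.

Check with a_0 = 1, a_1 = 1 (apply the recurrence for n = 0, 1, 2, 3): a_0 = 1, a_1 = 1, a_2 = -3/2, a_3 = -1/6, a_4 = -1/8, a_5 = -1/40.

a_(n+2) = (2n - 3) / ((n+1)(n+2)) * a_n; check: a_0 = 1, a_1 = 1, a_2 = -3/2, a_3 = -1/6, a_4 = -1/8, a_5 = -1/40


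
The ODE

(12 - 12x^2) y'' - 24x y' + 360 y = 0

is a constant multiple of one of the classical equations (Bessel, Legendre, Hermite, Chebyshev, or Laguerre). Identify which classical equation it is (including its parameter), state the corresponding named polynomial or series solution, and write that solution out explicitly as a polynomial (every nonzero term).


All three coefficients share the factor 12; dividing through by 12 gives  (1 - x^2) y'' - 2x y' + 30 y = 0.
This matches the Legendre equation (1 - x^2) y'' - 2x y' + n(n+1) y = 0 (note the -2x y' term) with n(n+1) = 30, so n = 5; the polynomial solution is P_5(x).
With y = sum_k a_k x^k, matching x^k gives (k+2)(k+1) a_{k+2} = [k(k+1) - n(n+1)] a_k = (k - 5)(k + 6) a_k. The right side vanishes at k = 5, so the series with the parity of 5 terminates at degree 5.
Standard normalization (P_n(1) = 1): leading coefficient (2n)!/(2^n (n!)^2) = 3628800/(32*14400) = 63/8, so a_5 = 63/8. Work downward with a_k = (k+1)(k+2) a_{k+2} / ((k - 5)(k + 6)):
  a_3 = (4)(5)(63/8) / ((3 - 5)(3 + 6)) = (315/2)/(-18) = -35/4
  a_1 = (2)(3)(-35/4) / ((1 - 5)(1 + 6)) = (-105/2)/(-28) = 15/8
Hence P_5(x) = 63 x^5/8 - 35 x^3/4 + 15 x/8.

P_5(x); series = 63 x^5/8 - 35 x^3/4 + 15 x/8


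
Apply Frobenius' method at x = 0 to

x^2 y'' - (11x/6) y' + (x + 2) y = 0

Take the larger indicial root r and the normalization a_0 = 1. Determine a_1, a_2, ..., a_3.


Write in Frobenius form y'' + (p(x)/x) y' + (q(x)/x^2) y = 0:
  p(x) = -11/6,  q(x) = x + 2.
Indicial equation: r(r-1) + (-11/6) r + (2) = 0 -> roots r_1 = 3/2, r_2 = 4/3.
Take r = r_1 = 3/2. Let y(x) = x^r sum_{n>=0} a_n x^n with a_0 = 1.
Substitute y = x^r sum a_n x^n and match x^{r+n}. The recurrence is
  D(n) a_n + 1 a_{n-1} = 0,  where D(n) = (r+n)(r+n-1) + (-11/6)(r+n) + (2).
  a_n = -1 / D(n) * a_{n-1}.
Since the indicial polynomial factors as (r - r_1)(r - r_2), D(n) = (r_1 + n - r_1)(r_1 + n - r_2) = n(n + 1/6).
Evaluating step by step (a_0 = 1):
  n = 1: D(1) = 1(1 + 1/6) = 7/6; numerator = -1(1) = -1; a_1 = (-1)/(7/6) = -6/7
  n = 2: D(2) = 2(2 + 1/6) = 13/3; numerator = -1(-6/7) = 6/7; a_2 = (6/7)/(13/3) = 18/91
  n = 3: D(3) = 3(3 + 1/6) = 19/2; numerator = -1(18/91) = -18/91; a_3 = (-18/91)/(19/2) = -36/1729

r = 3/2; a_0 = 1; a_1 = -6/7; a_2 = 18/91; a_3 = -36/1729


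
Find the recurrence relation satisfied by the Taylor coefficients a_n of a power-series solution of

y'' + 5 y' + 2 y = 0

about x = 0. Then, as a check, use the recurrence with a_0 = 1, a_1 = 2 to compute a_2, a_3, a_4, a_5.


Substitute y = sum_n a_n x^n.
y''(x) has coefficient (n+2)(n+1) a_{n+2} at x^n;
5 y'(x) has coefficient 5 (n+1) a_{n+1} at x^n;
2 y(x) has coefficient 2 a_n at x^n.
Matching x^n: (n+2)(n+1) a_{n+2} + 5 (n+1) a_{n+1} + 2 a_n = 0.
Thus a_{n+2} = [-5 (n+1) a_{n+1} - 2 a_n] / ((n+1)(n+2)).

Check with a_0 = 1, a_1 = 2 (apply the recurrence for n = 0, 1, 2, 3): a_0 = 1, a_1 = 2, a_2 = -6, a_3 = 28/3, a_4 = -32/3, a_5 = 146/15.

a_(n+2) = [-5 (n+1) a_(n+1) - 2 a_n] / ((n+1)(n+2)); check: a_0 = 1, a_1 = 2, a_2 = -6, a_3 = 28/3, a_4 = -32/3, a_5 = 146/15


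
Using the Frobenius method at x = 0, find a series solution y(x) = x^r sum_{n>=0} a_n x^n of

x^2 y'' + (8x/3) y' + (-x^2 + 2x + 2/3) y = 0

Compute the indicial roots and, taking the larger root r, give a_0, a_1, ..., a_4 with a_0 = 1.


Write in Frobenius form y'' + (p(x)/x) y' + (q(x)/x^2) y = 0:
  p(x) = 8/3,  q(x) = -x^2 + 2x + 2/3.
Indicial equation: r(r-1) + (8/3) r + (2/3) = 0 -> roots r_1 = -2/3, r_2 = -1.
Take r = r_1 = -2/3. Let y(x) = x^r sum_{n>=0} a_n x^n with a_0 = 1.
Substitute y = x^r sum a_n x^n and match x^{r+n}. The recurrence is
  D(n) a_n + 2 a_{n-1} - 1 a_{n-2} = 0,  where D(n) = (r+n)(r+n-1) + (8/3)(r+n) + (2/3).
  a_n = [-2 a_{n-1} + 1 a_{n-2}] / D(n).
Since the indicial polynomial factors as (r - r_1)(r - r_2), D(n) = (r_1 + n - r_1)(r_1 + n - r_2) = n(n + 1/3).
Evaluating step by step (a_0 = 1):
  n = 1: D(1) = 1(1 + 1/3) = 4/3; numerator = -2(1) = -2; a_1 = (-2)/(4/3) = -3/2
  n = 2: D(2) = 2(2 + 1/3) = 14/3; numerator = -2(-3/2) + 1(1) = 4; a_2 = (4)/(14/3) = 6/7
  n = 3: D(3) = 3(3 + 1/3) = 10; numerator = -2(6/7) + 1(-3/2) = -45/14; a_3 = (-45/14)/(10) = -9/28
  n = 4: D(4) = 4(4 + 1/3) = 52/3; numerator = -2(-9/28) + 1(6/7) = 3/2; a_4 = (3/2)/(52/3) = 9/104

r = -2/3; a_0 = 1; a_1 = -3/2; a_2 = 6/7; a_3 = -9/28; a_4 = 9/104


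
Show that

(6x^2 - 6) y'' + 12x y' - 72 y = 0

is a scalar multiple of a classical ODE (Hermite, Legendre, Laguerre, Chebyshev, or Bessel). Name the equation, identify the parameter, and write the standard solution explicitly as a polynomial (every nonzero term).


All three coefficients share the factor -6; dividing through by -6 gives  (1 - x^2) y'' - 2x y' + 12 y = 0.
This matches the Legendre equation (1 - x^2) y'' - 2x y' + n(n+1) y = 0 (note the -2x y' term) with n(n+1) = 12, so n = 3; the polynomial solution is P_3(x).
With y = sum_k a_k x^k, matching x^k gives (k+2)(k+1) a_{k+2} = [k(k+1) - n(n+1)] a_k = (k - 3)(k + 4) a_k. The right side vanishes at k = 3, so the series with the parity of 3 terminates at degree 3.
Standard normalization (P_n(1) = 1): leading coefficient (2n)!/(2^n (n!)^2) = 720/(8*36) = 5/2, so a_3 = 5/2. Work downward with a_k = (k+1)(k+2) a_{k+2} / ((k - 3)(k + 4)):
  a_1 = (2)(3)(5/2) / ((1 - 3)(1 + 4)) = 15/(-10) = -3/2
Hence P_3(x) = 5 x^3/2 - 3 x/2.

P_3(x); series = 5 x^3/2 - 3 x/2


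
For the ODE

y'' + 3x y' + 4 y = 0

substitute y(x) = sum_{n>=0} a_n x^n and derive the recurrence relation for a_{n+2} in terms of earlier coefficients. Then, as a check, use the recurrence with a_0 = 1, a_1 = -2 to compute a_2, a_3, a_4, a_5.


Substitute y = sum_n a_n x^n.
y''(x) has coefficient (n+2)(n+1) a_{n+2} at x^n;
3 x y'(x) has coefficient 3 n a_n at x^n (shift);
4 y(x) has coefficient 4 a_n at x^n.
Matching x^n: (n+2)(n+1) a_{n+2} + (3n + 4) a_n = 0.
Thus a_{n+2} = (-3n - 4) / ((n+1)(n+2)) * a_n.

Check with a_0 = 1, a_1 = -2 (apply the recurrence for n = 0, 1, 2, 3): a_0 = 1, a_1 = -2, a_2 = -2, a_3 = 7/3, a_4 = 5/3, a_5 = -91/60.

a_(n+2) = (-3n - 4) / ((n+1)(n+2)) * a_n; check: a_0 = 1, a_1 = -2, a_2 = -2, a_3 = 7/3, a_4 = 5/3, a_5 = -91/60


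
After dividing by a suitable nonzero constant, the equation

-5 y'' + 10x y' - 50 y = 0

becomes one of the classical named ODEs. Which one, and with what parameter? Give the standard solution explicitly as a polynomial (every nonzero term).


All three coefficients share the factor -5; dividing through by -5 gives  y'' - 2x y' + 10 y = 0.
This matches the Hermite equation y'' - 2x y' + 2n y = 0 with 2n = 10, so n = 5; the polynomial solution is H_5(x).
With y = sum_k a_k x^k, matching x^k gives (k+2)(k+1) a_{k+2} = 2(k - n) a_k = 2(k - 5) a_k. The right side vanishes at k = 5, so the series with the parity of 5 terminates at degree 5.
Standard normalization: leading coefficient of H_n is 2^n, so a_5 = 2^5 = 32. Work downward with a_k = (k+1)(k+2) a_{k+2} / (2(k - n)):
  a_3 = (4)(5)(32) / (2(3 - 5)) = 640/(-4) = -160
  a_1 = (2)(3)(-160) / (2(1 - 5)) = -960/(-8) = 120
Hence H_5(x) = 32 x^5 - 160 x^3 + 120 x.

H_5(x); series = 32 x^5 - 160 x^3 + 120 x


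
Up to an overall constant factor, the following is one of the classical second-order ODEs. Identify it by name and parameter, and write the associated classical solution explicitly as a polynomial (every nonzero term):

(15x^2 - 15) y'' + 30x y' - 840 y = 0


All three coefficients share the factor -15; dividing through by -15 gives  (1 - x^2) y'' - 2x y' + 56 y = 0.
This matches the Legendre equation (1 - x^2) y'' - 2x y' + n(n+1) y = 0 (note the -2x y' term) with n(n+1) = 56, so n = 7; the polynomial solution is P_7(x).
With y = sum_k a_k x^k, matching x^k gives (k+2)(k+1) a_{k+2} = [k(k+1) - n(n+1)] a_k = (k - 7)(k + 8) a_k. The right side vanishes at k = 7, so the series with the parity of 7 terminates at degree 7.
Standard normalization (P_n(1) = 1): leading coefficient (2n)!/(2^n (n!)^2) = 87178291200/(128*25401600) = 429/16, so a_7 = 429/16. Work downward with a_k = (k+1)(k+2) a_{k+2} / ((k - 7)(k + 8)):
  a_5 = (6)(7)(429/16) / ((5 - 7)(5 + 8)) = (9009/8)/(-26) = -693/16
  a_3 = (4)(5)(-693/16) / ((3 - 7)(3 + 8)) = (-3465/4)/(-44) = 315/16
  a_1 = (2)(3)(315/16) / ((1 - 7)(1 + 8)) = (945/8)/(-54) = -35/16
Hence P_7(x) = 429 x^7/16 - 693 x^5/16 + 315 x^3/16 - 35 x/16.

P_7(x); series = 429 x^7/16 - 693 x^5/16 + 315 x^3/16 - 35 x/16


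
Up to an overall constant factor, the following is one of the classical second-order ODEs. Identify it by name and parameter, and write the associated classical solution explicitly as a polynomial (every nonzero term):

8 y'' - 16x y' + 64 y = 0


All three coefficients share the factor 8; dividing through by 8 gives  y'' - 2x y' + 8 y = 0.
This matches the Hermite equation y'' - 2x y' + 2n y = 0 with 2n = 8, so n = 4; the polynomial solution is H_4(x).
With y = sum_k a_k x^k, matching x^k gives (k+2)(k+1) a_{k+2} = 2(k - n) a_k = 2(k - 4) a_k. The right side vanishes at k = 4, so the series with the parity of 4 terminates at degree 4.
Standard normalization: leading coefficient of H_n is 2^n, so a_4 = 2^4 = 16. Work downward with a_k = (k+1)(k+2) a_{k+2} / (2(k - n)):
  a_2 = (3)(4)(16) / (2(2 - 4)) = 192/(-4) = -48
  a_0 = (1)(2)(-48) / (2(0 - 4)) = -96/(-8) = 12
Hence H_4(x) = 16 x^4 - 48 x^2 + 12.

H_4(x); series = 16 x^4 - 48 x^2 + 12


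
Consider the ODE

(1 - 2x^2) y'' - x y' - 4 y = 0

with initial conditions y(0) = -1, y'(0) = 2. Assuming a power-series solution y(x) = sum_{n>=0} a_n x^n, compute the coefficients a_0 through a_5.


Ansatz: y(x) = sum_{n>=0} a_n x^n, so y'(x) = sum_{n>=1} n a_n x^(n-1) and y''(x) = sum_{n>=2} n(n-1) a_n x^(n-2).
Substitute into P(x) y'' + Q(x) y' + R(x) y = 0 with P(x) = 1 - 2x^2, Q(x) = -x, R(x) = -4, and match powers of x.
Initial conditions: a_0 = -1, a_1 = 2.
Setting the coefficient of each power of x to zero and solving order by order (substituting the coefficients already found):
  x^0: 2 a_2 - 4 a_0 = 0  ->  2 a_2 = 4 a_0 = -4  ->  a_2 = -2
  x^1: 6 a_3 - 5 a_1 = 0  ->  6 a_3 = 5 a_1 = 10  ->  a_3 = 5/3
  x^2: 12 a_4 - 10 a_2 = 0  ->  12 a_4 = 10 a_2 = -20  ->  a_4 = -5/3
  x^3: 20 a_5 - 19 a_3 = 0  ->  20 a_5 = 19 a_3 = 95/3  ->  a_5 = 19/12
Truncated series: y(x) = -1 + 2 x - 2 x^2 + (5/3) x^3 - (5/3) x^4 + (19/12) x^5 + O(x^6).

a_0 = -1; a_1 = 2; a_2 = -2; a_3 = 5/3; a_4 = -5/3; a_5 = 19/12


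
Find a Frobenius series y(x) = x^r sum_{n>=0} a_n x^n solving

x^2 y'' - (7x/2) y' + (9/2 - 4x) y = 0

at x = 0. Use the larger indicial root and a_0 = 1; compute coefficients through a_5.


Write in Frobenius form y'' + (p(x)/x) y' + (q(x)/x^2) y = 0:
  p(x) = -7/2,  q(x) = 9/2 - 4x.
Indicial equation: r(r-1) + (-7/2) r + (9/2) = 0 -> roots r_1 = 3, r_2 = 3/2.
Take r = r_1 = 3. Let y(x) = x^r sum_{n>=0} a_n x^n with a_0 = 1.
Substitute y = x^r sum a_n x^n and match x^{r+n}. The recurrence is
  D(n) a_n - 4 a_{n-1} = 0,  where D(n) = (r+n)(r+n-1) + (-7/2)(r+n) + (9/2).
  a_n = 4 / D(n) * a_{n-1}.
Since the indicial polynomial factors as (r - r_1)(r - r_2), D(n) = (r_1 + n - r_1)(r_1 + n - r_2) = n(n + 3/2).
Evaluating step by step (a_0 = 1):
  n = 1: D(1) = 1(1 + 3/2) = 5/2; numerator = 4(1) = 4; a_1 = (4)/(5/2) = 8/5
  n = 2: D(2) = 2(2 + 3/2) = 7; numerator = 4(8/5) = 32/5; a_2 = (32/5)/(7) = 32/35
  n = 3: D(3) = 3(3 + 3/2) = 27/2; numerator = 4(32/35) = 128/35; a_3 = (128/35)/(27/2) = 256/945
  n = 4: D(4) = 4(4 + 3/2) = 22; numerator = 4(256/945) = 1024/945; a_4 = (1024/945)/(22) = 512/10395
  n = 5: D(5) = 5(5 + 3/2) = 65/2; numerator = 4(512/10395) = 2048/10395; a_5 = (2048/10395)/(65/2) = 4096/675675

r = 3; a_0 = 1; a_1 = 8/5; a_2 = 32/35; a_3 = 256/945; a_4 = 512/10395; a_5 = 4096/675675


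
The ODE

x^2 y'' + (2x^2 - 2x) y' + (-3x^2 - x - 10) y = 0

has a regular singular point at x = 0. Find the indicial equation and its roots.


Divide by x^2 to reach normal form y'' + P_1(x) y' + P_2(x) y = 0 with P_1(x) = 2 - 2/x and P_2(x) = -3 - 1/x - 10/x^2.
x = 0 is a singular point because the y'-coefficient 2 - 2/x has a pole at x = 0 and the y-coefficient -3 - 1/x - 10/x^2 has a pole at x = 0.
It is a regular singular point because x P_1(x) = p(x) = 2x - 2 and x^2 P_2(x) = q(x) = -3x^2 - x - 10 are polynomials, hence analytic at x = 0.
p(0) = -2,  q(0) = -10.
Indicial equation: r(r-1) + p(0) r + q(0) = 0, i.e. r^2 + (p(0) - 1) r + q(0) = 0, i.e. r^2 - 3 r - 10 = 0.
Discriminant: (-3)^2 - 4(-10) = 49, so r = (3 ± 7)/2.
Solving: r_1 = 5, r_2 = -2.

indicial: r^2 - 3 r - 10 = 0; roots r_1 = 5, r_2 = -2


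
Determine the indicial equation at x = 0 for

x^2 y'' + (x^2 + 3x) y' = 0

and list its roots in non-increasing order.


Divide by x^2 to reach normal form y'' + P_1(x) y' + P_2(x) y = 0 with P_1(x) = 1 + 3/x and P_2(x) = 0.
x = 0 is a singular point because the y'-coefficient 1 + 3/x has a pole at x = 0.
It is a regular singular point because x P_1(x) = p(x) = x + 3 and x^2 P_2(x) = q(x) = 0 are polynomials, hence analytic at x = 0.
p(0) = 3,  q(0) = 0.
Indicial equation: r(r-1) + p(0) r + q(0) = 0, i.e. r^2 + (p(0) - 1) r + q(0) = 0, i.e. r^2 + 2 r = 0.
Discriminant: (2)^2 - 4(0) = 4, so r = (-2 ± 2)/2.
Solving: r_1 = 0, r_2 = -2.

indicial: r^2 + 2 r = 0; roots r_1 = 0, r_2 = -2


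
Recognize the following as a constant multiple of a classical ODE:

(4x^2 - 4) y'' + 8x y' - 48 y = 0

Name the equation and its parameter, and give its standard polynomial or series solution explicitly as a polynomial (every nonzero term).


All three coefficients share the factor -4; dividing through by -4 gives  (1 - x^2) y'' - 2x y' + 12 y = 0.
This matches the Legendre equation (1 - x^2) y'' - 2x y' + n(n+1) y = 0 (note the -2x y' term) with n(n+1) = 12, so n = 3; the polynomial solution is P_3(x).
With y = sum_k a_k x^k, matching x^k gives (k+2)(k+1) a_{k+2} = [k(k+1) - n(n+1)] a_k = (k - 3)(k + 4) a_k. The right side vanishes at k = 3, so the series with the parity of 3 terminates at degree 3.
Standard normalization (P_n(1) = 1): leading coefficient (2n)!/(2^n (n!)^2) = 720/(8*36) = 5/2, so a_3 = 5/2. Work downward with a_k = (k+1)(k+2) a_{k+2} / ((k - 3)(k + 4)):
  a_1 = (2)(3)(5/2) / ((1 - 3)(1 + 4)) = 15/(-10) = -3/2
Hence P_3(x) = 5 x^3/2 - 3 x/2.

P_3(x); series = 5 x^3/2 - 3 x/2


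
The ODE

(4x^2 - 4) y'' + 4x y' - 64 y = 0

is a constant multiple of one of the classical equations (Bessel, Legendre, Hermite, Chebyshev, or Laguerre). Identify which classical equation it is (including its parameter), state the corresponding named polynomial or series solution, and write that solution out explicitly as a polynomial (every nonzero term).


All three coefficients share the factor -4; dividing through by -4 gives  (1 - x^2) y'' - x y' + 16 y = 0.
This matches the Chebyshev equation (1 - x^2) y'' - x y' + n^2 y = 0 (note the -x y' term, not -2x y') with n^2 = 16, so n = 4; the polynomial solution is T_4(x).
With y = sum_k a_k x^k, matching x^k gives (k+2)(k+1) a_{k+2} = (k^2 - n^2) a_k = (k - 4)(k + 4) a_k. The right side vanishes at k = 4, so the series with the parity of 4 terminates at degree 4.
Standard normalization: leading coefficient of T_n is 2^(n-1), so a_4 = 2^3 = 8. Work downward with a_k = (k+1)(k+2) a_{k+2} / ((k - 4)(k + 4)):
  a_2 = (3)(4)(8) / ((2 - 4)(2 + 4)) = 96/(-12) = -8
  a_0 = (1)(2)(-8) / ((0 - 4)(0 + 4)) = -16/(-16) = 1
Hence T_4(x) = 8 x^4 - 8 x^2 + 1.

T_4(x); series = 8 x^4 - 8 x^2 + 1


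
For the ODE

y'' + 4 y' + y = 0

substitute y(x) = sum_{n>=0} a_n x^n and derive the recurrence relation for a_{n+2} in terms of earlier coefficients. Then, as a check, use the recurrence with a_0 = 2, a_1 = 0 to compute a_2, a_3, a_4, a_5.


Substitute y = sum_n a_n x^n.
y''(x) has coefficient (n+2)(n+1) a_{n+2} at x^n;
4 y'(x) has coefficient 4 (n+1) a_{n+1} at x^n;
y(x) has coefficient 1 a_n at x^n.
Matching x^n: (n+2)(n+1) a_{n+2} + 4 (n+1) a_{n+1} + 1 a_n = 0.
Thus a_{n+2} = [-4 (n+1) a_{n+1} - 1 a_n] / ((n+1)(n+2)).

Check with a_0 = 2, a_1 = 0 (apply the recurrence for n = 0, 1, 2, 3): a_0 = 2, a_1 = 0, a_2 = -1, a_3 = 4/3, a_4 = -5/4, a_5 = 14/15.

a_(n+2) = [-4 (n+1) a_(n+1) - 1 a_n] / ((n+1)(n+2)); check: a_0 = 2, a_1 = 0, a_2 = -1, a_3 = 4/3, a_4 = -5/4, a_5 = 14/15


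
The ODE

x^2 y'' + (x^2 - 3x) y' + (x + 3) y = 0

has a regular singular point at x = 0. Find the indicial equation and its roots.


Divide by x^2 to reach normal form y'' + P_1(x) y' + P_2(x) y = 0 with P_1(x) = 1 - 3/x and P_2(x) = 1/x + 3/x^2.
x = 0 is a singular point because the y'-coefficient 1 - 3/x has a pole at x = 0 and the y-coefficient 1/x + 3/x^2 has a pole at x = 0.
It is a regular singular point because x P_1(x) = p(x) = x - 3 and x^2 P_2(x) = q(x) = x + 3 are polynomials, hence analytic at x = 0.
p(0) = -3,  q(0) = 3.
Indicial equation: r(r-1) + p(0) r + q(0) = 0, i.e. r^2 + (p(0) - 1) r + q(0) = 0, i.e. r^2 - 4 r + 3 = 0.
Discriminant: (-4)^2 - 4(3) = 4, so r = (4 ± 2)/2.
Solving: r_1 = 3, r_2 = 1.

indicial: r^2 - 4 r + 3 = 0; roots r_1 = 3, r_2 = 1


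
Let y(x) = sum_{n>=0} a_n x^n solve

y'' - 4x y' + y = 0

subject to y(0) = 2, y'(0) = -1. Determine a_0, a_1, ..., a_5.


Ansatz: y(x) = sum_{n>=0} a_n x^n, so y'(x) = sum_{n>=1} n a_n x^(n-1) and y''(x) = sum_{n>=2} n(n-1) a_n x^(n-2).
Substitute into P(x) y'' + Q(x) y' + R(x) y = 0 with P(x) = 1, Q(x) = -4x, R(x) = 1, and match powers of x.
Initial conditions: a_0 = 2, a_1 = -1.
Setting the coefficient of each power of x to zero and solving order by order (substituting the coefficients already found):
  x^0: 2 a_2 + a_0 = 0  ->  2 a_2 = -a_0 = -2  ->  a_2 = -1
  x^1: 6 a_3 - 3 a_1 = 0  ->  6 a_3 = 3 a_1 = -3  ->  a_3 = -1/2
  x^2: 12 a_4 - 7 a_2 = 0  ->  12 a_4 = 7 a_2 = -7  ->  a_4 = -7/12
  x^3: 20 a_5 - 11 a_3 = 0  ->  20 a_5 = 11 a_3 = -11/2  ->  a_5 = -11/40
Truncated series: y(x) = 2 - x - x^2 - (1/2) x^3 - (7/12) x^4 - (11/40) x^5 + O(x^6).

a_0 = 2; a_1 = -1; a_2 = -1; a_3 = -1/2; a_4 = -7/12; a_5 = -11/40


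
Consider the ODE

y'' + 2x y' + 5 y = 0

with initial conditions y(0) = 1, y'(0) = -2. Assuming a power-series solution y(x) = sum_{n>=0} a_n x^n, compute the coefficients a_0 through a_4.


Ansatz: y(x) = sum_{n>=0} a_n x^n, so y'(x) = sum_{n>=1} n a_n x^(n-1) and y''(x) = sum_{n>=2} n(n-1) a_n x^(n-2).
Substitute into P(x) y'' + Q(x) y' + R(x) y = 0 with P(x) = 1, Q(x) = 2x, R(x) = 5, and match powers of x.
Initial conditions: a_0 = 1, a_1 = -2.
Setting the coefficient of each power of x to zero and solving order by order (substituting the coefficients already found):
  x^0: 2 a_2 + 5 a_0 = 0  ->  2 a_2 = -5 a_0 = -5  ->  a_2 = -5/2
  x^1: 6 a_3 + 7 a_1 = 0  ->  6 a_3 = -7 a_1 = 14  ->  a_3 = 7/3
  x^2: 12 a_4 + 9 a_2 = 0  ->  12 a_4 = -9 a_2 = 45/2  ->  a_4 = 15/8
Truncated series: y(x) = 1 - 2 x - (5/2) x^2 + (7/3) x^3 + (15/8) x^4 + O(x^5).

a_0 = 1; a_1 = -2; a_2 = -5/2; a_3 = 7/3; a_4 = 15/8


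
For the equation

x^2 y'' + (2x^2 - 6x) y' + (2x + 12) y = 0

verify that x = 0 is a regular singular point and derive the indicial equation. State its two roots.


Divide by x^2 to reach normal form y'' + P_1(x) y' + P_2(x) y = 0 with P_1(x) = 2 - 6/x and P_2(x) = 2/x + 12/x^2.
x = 0 is a singular point because the y'-coefficient 2 - 6/x has a pole at x = 0 and the y-coefficient 2/x + 12/x^2 has a pole at x = 0.
It is a regular singular point because x P_1(x) = p(x) = 2x - 6 and x^2 P_2(x) = q(x) = 2x + 12 are polynomials, hence analytic at x = 0.
p(0) = -6,  q(0) = 12.
Indicial equation: r(r-1) + p(0) r + q(0) = 0, i.e. r^2 + (p(0) - 1) r + q(0) = 0, i.e. r^2 - 7 r + 12 = 0.
Discriminant: (-7)^2 - 4(12) = 1, so r = (7 ± 1)/2.
Solving: r_1 = 4, r_2 = 3.

indicial: r^2 - 7 r + 12 = 0; roots r_1 = 4, r_2 = 3


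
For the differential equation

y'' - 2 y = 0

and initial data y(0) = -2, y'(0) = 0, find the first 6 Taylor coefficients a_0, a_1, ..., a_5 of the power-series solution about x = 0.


Ansatz: y(x) = sum_{n>=0} a_n x^n, so y'(x) = sum_{n>=1} n a_n x^(n-1) and y''(x) = sum_{n>=2} n(n-1) a_n x^(n-2).
Substitute into P(x) y'' + Q(x) y' + R(x) y = 0 with P(x) = 1, Q(x) = 0, R(x) = -2, and match powers of x.
Initial conditions: a_0 = -2, a_1 = 0.
Setting the coefficient of each power of x to zero and solving order by order (substituting the coefficients already found):
  x^0: 2 a_2 - 2 a_0 = 0  ->  2 a_2 = 2 a_0 = -4  ->  a_2 = -2
  x^1: 6 a_3 - 2 a_1 = 0  ->  6 a_3 = 2 a_1 = 0  ->  a_3 = 0
  x^2: 12 a_4 - 2 a_2 = 0  ->  12 a_4 = 2 a_2 = -4  ->  a_4 = -1/3
  x^3: 20 a_5 - 2 a_3 = 0  ->  20 a_5 = 2 a_3 = 0  ->  a_5 = 0
Truncated series: y(x) = -2 - 2 x^2 - (1/3) x^4 + O(x^6).

a_0 = -2; a_1 = 0; a_2 = -2; a_3 = 0; a_4 = -1/3; a_5 = 0


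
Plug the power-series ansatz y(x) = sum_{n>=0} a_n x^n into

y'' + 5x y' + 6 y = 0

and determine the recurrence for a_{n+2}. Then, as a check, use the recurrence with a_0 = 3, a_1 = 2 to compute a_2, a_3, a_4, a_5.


Substitute y = sum_n a_n x^n.
y''(x) has coefficient (n+2)(n+1) a_{n+2} at x^n;
5 x y'(x) has coefficient 5 n a_n at x^n (shift);
6 y(x) has coefficient 6 a_n at x^n.
Matching x^n: (n+2)(n+1) a_{n+2} + (5n + 6) a_n = 0.
Thus a_{n+2} = (-5n - 6) / ((n+1)(n+2)) * a_n.

Check with a_0 = 3, a_1 = 2 (apply the recurrence for n = 0, 1, 2, 3): a_0 = 3, a_1 = 2, a_2 = -9, a_3 = -11/3, a_4 = 12, a_5 = 77/20.

a_(n+2) = (-5n - 6) / ((n+1)(n+2)) * a_n; check: a_0 = 3, a_1 = 2, a_2 = -9, a_3 = -11/3, a_4 = 12, a_5 = 77/20


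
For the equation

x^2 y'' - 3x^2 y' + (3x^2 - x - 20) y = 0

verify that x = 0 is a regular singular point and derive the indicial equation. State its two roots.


Divide by x^2 to reach normal form y'' + P_1(x) y' + P_2(x) y = 0 with P_1(x) = -3 and P_2(x) = 3 - 1/x - 20/x^2.
x = 0 is a singular point because the y-coefficient 3 - 1/x - 20/x^2 has a pole at x = 0.
It is a regular singular point because x P_1(x) = p(x) = -3x and x^2 P_2(x) = q(x) = 3x^2 - x - 20 are polynomials, hence analytic at x = 0.
p(0) = 0,  q(0) = -20.
Indicial equation: r(r-1) + p(0) r + q(0) = 0, i.e. r^2 + (p(0) - 1) r + q(0) = 0, i.e. r^2 - 1 r - 20 = 0.
Discriminant: (-1)^2 - 4(-20) = 81, so r = (1 ± 9)/2.
Solving: r_1 = 5, r_2 = -4.

indicial: r^2 - 1 r - 20 = 0; roots r_1 = 5, r_2 = -4


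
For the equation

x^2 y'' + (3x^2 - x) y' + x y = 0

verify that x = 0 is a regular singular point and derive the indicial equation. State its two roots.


Divide by x^2 to reach normal form y'' + P_1(x) y' + P_2(x) y = 0 with P_1(x) = 3 - 1/x and P_2(x) = 1/x.
x = 0 is a singular point because the y'-coefficient 3 - 1/x has a pole at x = 0 and the y-coefficient 1/x has a pole at x = 0.
It is a regular singular point because x P_1(x) = p(x) = 3x - 1 and x^2 P_2(x) = q(x) = x are polynomials, hence analytic at x = 0.
p(0) = -1,  q(0) = 0.
Indicial equation: r(r-1) + p(0) r + q(0) = 0, i.e. r^2 + (p(0) - 1) r + q(0) = 0, i.e. r^2 - 2 r = 0.
Discriminant: (-2)^2 - 4(0) = 4, so r = (2 ± 2)/2.
Solving: r_1 = 2, r_2 = 0.

indicial: r^2 - 2 r = 0; roots r_1 = 2, r_2 = 0


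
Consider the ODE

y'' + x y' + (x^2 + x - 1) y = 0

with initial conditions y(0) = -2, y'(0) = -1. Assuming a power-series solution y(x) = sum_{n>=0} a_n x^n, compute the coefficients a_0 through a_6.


Ansatz: y(x) = sum_{n>=0} a_n x^n, so y'(x) = sum_{n>=1} n a_n x^(n-1) and y''(x) = sum_{n>=2} n(n-1) a_n x^(n-2).
Substitute into P(x) y'' + Q(x) y' + R(x) y = 0 with P(x) = 1, Q(x) = x, R(x) = x^2 + x - 1, and match powers of x.
Initial conditions: a_0 = -2, a_1 = -1.
Setting the coefficient of each power of x to zero and solving order by order (substituting the coefficients already found):
  x^0: 2 a_2 - a_0 = 0  ->  2 a_2 = a_0 = -2  ->  a_2 = -1
  x^1: 6 a_3 + a_0 = 0  ->  6 a_3 = -a_0 = 2  ->  a_3 = 1/3
  x^2: 12 a_4 + a_2 + a_1 + a_0 = 0  ->  12 a_4 = -a_2 - a_1 - a_0 = 4  ->  a_4 = 1/3
  x^3: 20 a_5 + 2 a_3 + a_2 + a_1 = 0  ->  20 a_5 = -2 a_3 - a_2 - a_1 = 4/3  ->  a_5 = 1/15
  x^4: 30 a_6 + 3 a_4 + a_3 + a_2 = 0  ->  30 a_6 = -3 a_4 - a_3 - a_2 = -1/3  ->  a_6 = -1/90
Truncated series: y(x) = -2 - x - x^2 + (1/3) x^3 + (1/3) x^4 + (1/15) x^5 - (1/90) x^6 + O(x^7).

a_0 = -2; a_1 = -1; a_2 = -1; a_3 = 1/3; a_4 = 1/3; a_5 = 1/15; a_6 = -1/90


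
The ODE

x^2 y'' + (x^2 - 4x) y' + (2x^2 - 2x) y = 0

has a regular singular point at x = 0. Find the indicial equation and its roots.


Divide by x^2 to reach normal form y'' + P_1(x) y' + P_2(x) y = 0 with P_1(x) = 1 - 4/x and P_2(x) = 2 - 2/x.
x = 0 is a singular point because the y'-coefficient 1 - 4/x has a pole at x = 0 and the y-coefficient 2 - 2/x has a pole at x = 0.
It is a regular singular point because x P_1(x) = p(x) = x - 4 and x^2 P_2(x) = q(x) = 2x^2 - 2x are polynomials, hence analytic at x = 0.
p(0) = -4,  q(0) = 0.
Indicial equation: r(r-1) + p(0) r + q(0) = 0, i.e. r^2 + (p(0) - 1) r + q(0) = 0, i.e. r^2 - 5 r = 0.
Discriminant: (-5)^2 - 4(0) = 25, so r = (5 ± 5)/2.
Solving: r_1 = 5, r_2 = 0.

indicial: r^2 - 5 r = 0; roots r_1 = 5, r_2 = 0


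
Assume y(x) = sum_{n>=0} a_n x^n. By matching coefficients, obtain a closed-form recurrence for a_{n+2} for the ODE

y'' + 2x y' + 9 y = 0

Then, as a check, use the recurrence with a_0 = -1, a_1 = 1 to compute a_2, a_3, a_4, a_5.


Substitute y = sum_n a_n x^n.
y''(x) has coefficient (n+2)(n+1) a_{n+2} at x^n;
2 x y'(x) has coefficient 2 n a_n at x^n (shift);
9 y(x) has coefficient 9 a_n at x^n.
Matching x^n: (n+2)(n+1) a_{n+2} + (2n + 9) a_n = 0.
Thus a_{n+2} = (-2n - 9) / ((n+1)(n+2)) * a_n.

Check with a_0 = -1, a_1 = 1 (apply the recurrence for n = 0, 1, 2, 3): a_0 = -1, a_1 = 1, a_2 = 9/2, a_3 = -11/6, a_4 = -39/8, a_5 = 11/8.

a_(n+2) = (-2n - 9) / ((n+1)(n+2)) * a_n; check: a_0 = -1, a_1 = 1, a_2 = 9/2, a_3 = -11/6, a_4 = -39/8, a_5 = 11/8


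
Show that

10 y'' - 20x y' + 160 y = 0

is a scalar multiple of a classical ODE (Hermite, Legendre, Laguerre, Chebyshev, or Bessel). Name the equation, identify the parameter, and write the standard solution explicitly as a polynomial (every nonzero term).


All three coefficients share the factor 10; dividing through by 10 gives  y'' - 2x y' + 16 y = 0.
This matches the Hermite equation y'' - 2x y' + 2n y = 0 with 2n = 16, so n = 8; the polynomial solution is H_8(x).
With y = sum_k a_k x^k, matching x^k gives (k+2)(k+1) a_{k+2} = 2(k - n) a_k = 2(k - 8) a_k. The right side vanishes at k = 8, so the series with the parity of 8 terminates at degree 8.
Standard normalization: leading coefficient of H_n is 2^n, so a_8 = 2^8 = 256. Work downward with a_k = (k+1)(k+2) a_{k+2} / (2(k - n)):
  a_6 = (7)(8)(256) / (2(6 - 8)) = 14336/(-4) = -3584
  a_4 = (5)(6)(-3584) / (2(4 - 8)) = -107520/(-8) = 13440
  a_2 = (3)(4)(13440) / (2(2 - 8)) = 161280/(-12) = -13440
  a_0 = (1)(2)(-13440) / (2(0 - 8)) = -26880/(-16) = 1680
Hence H_8(x) = 256 x^8 - 3584 x^6 + 13440 x^4 - 13440 x^2 + 1680.

H_8(x); series = 256 x^8 - 3584 x^6 + 13440 x^4 - 13440 x^2 + 1680


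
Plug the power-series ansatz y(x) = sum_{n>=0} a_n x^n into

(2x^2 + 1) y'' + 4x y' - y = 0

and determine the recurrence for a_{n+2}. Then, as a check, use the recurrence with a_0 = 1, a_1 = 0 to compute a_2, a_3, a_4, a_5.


Substitute y = sum_n a_n x^n.
(1 + 2 x^2) y'' contributes (n+2)(n+1) a_{n+2} + 2 n(n-1) a_n at x^n.
4 x y'(x) contributes 4 n a_n at x^n.
-y(x) contributes -1 a_n at x^n.
Matching x^n: (n+2)(n+1) a_{n+2} + (2 n(n-1) + 4 n - 1) a_n = 0.
Thus a_{n+2} = (-2 n(n-1) - 4 n + 1) / ((n+1)(n+2)) * a_n.

Check with a_0 = 1, a_1 = 0 (apply the recurrence for n = 0, 1, 2, 3): a_0 = 1, a_1 = 0, a_2 = 1/2, a_3 = 0, a_4 = -11/24, a_5 = 0.

a_(n+2) = (-2 n(n-1) - 4 n + 1) / ((n+1)(n+2)) * a_n; check: a_0 = 1, a_1 = 0, a_2 = 1/2, a_3 = 0, a_4 = -11/24, a_5 = 0


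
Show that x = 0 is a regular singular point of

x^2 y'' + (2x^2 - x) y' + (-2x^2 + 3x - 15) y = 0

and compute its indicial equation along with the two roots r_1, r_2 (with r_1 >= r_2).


Divide by x^2 to reach normal form y'' + P_1(x) y' + P_2(x) y = 0 with P_1(x) = 2 - 1/x and P_2(x) = -2 + 3/x - 15/x^2.
x = 0 is a singular point because the y'-coefficient 2 - 1/x has a pole at x = 0 and the y-coefficient -2 + 3/x - 15/x^2 has a pole at x = 0.
It is a regular singular point because x P_1(x) = p(x) = 2x - 1 and x^2 P_2(x) = q(x) = -2x^2 + 3x - 15 are polynomials, hence analytic at x = 0.
p(0) = -1,  q(0) = -15.
Indicial equation: r(r-1) + p(0) r + q(0) = 0, i.e. r^2 + (p(0) - 1) r + q(0) = 0, i.e. r^2 - 2 r - 15 = 0.
Discriminant: (-2)^2 - 4(-15) = 64, so r = (2 ± 8)/2.
Solving: r_1 = 5, r_2 = -3.

indicial: r^2 - 2 r - 15 = 0; roots r_1 = 5, r_2 = -3


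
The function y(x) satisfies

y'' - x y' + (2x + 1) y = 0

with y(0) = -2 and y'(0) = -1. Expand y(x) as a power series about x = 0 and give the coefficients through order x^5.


Ansatz: y(x) = sum_{n>=0} a_n x^n, so y'(x) = sum_{n>=1} n a_n x^(n-1) and y''(x) = sum_{n>=2} n(n-1) a_n x^(n-2).
Substitute into P(x) y'' + Q(x) y' + R(x) y = 0 with P(x) = 1, Q(x) = -x, R(x) = 2x + 1, and match powers of x.
Initial conditions: a_0 = -2, a_1 = -1.
Setting the coefficient of each power of x to zero and solving order by order (substituting the coefficients already found):
  x^0: 2 a_2 + a_0 = 0  ->  2 a_2 = -a_0 = 2  ->  a_2 = 1
  x^1: 6 a_3 + 2 a_0 = 0  ->  6 a_3 = -2 a_0 = 4  ->  a_3 = 2/3
  x^2: 12 a_4 - a_2 + 2 a_1 = 0  ->  12 a_4 = a_2 - 2 a_1 = 3  ->  a_4 = 1/4
  x^3: 20 a_5 - 2 a_3 + 2 a_2 = 0  ->  20 a_5 = 2 a_3 - 2 a_2 = -2/3  ->  a_5 = -1/30
Truncated series: y(x) = -2 - x + x^2 + (2/3) x^3 + (1/4) x^4 - (1/30) x^5 + O(x^6).

a_0 = -2; a_1 = -1; a_2 = 1; a_3 = 2/3; a_4 = 1/4; a_5 = -1/30


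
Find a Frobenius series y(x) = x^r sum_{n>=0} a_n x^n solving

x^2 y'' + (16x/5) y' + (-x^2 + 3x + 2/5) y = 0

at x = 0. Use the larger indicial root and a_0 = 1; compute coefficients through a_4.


Write in Frobenius form y'' + (p(x)/x) y' + (q(x)/x^2) y = 0:
  p(x) = 16/5,  q(x) = -x^2 + 3x + 2/5.
Indicial equation: r(r-1) + (16/5) r + (2/5) = 0 -> roots r_1 = -1/5, r_2 = -2.
Take r = r_1 = -1/5. Let y(x) = x^r sum_{n>=0} a_n x^n with a_0 = 1.
Substitute y = x^r sum a_n x^n and match x^{r+n}. The recurrence is
  D(n) a_n + 3 a_{n-1} - 1 a_{n-2} = 0,  where D(n) = (r+n)(r+n-1) + (16/5)(r+n) + (2/5).
  a_n = [-3 a_{n-1} + 1 a_{n-2}] / D(n).
Since the indicial polynomial factors as (r - r_1)(r - r_2), D(n) = (r_1 + n - r_1)(r_1 + n - r_2) = n(n + 9/5).
Evaluating step by step (a_0 = 1):
  n = 1: D(1) = 1(1 + 9/5) = 14/5; numerator = -3(1) = -3; a_1 = (-3)/(14/5) = -15/14
  n = 2: D(2) = 2(2 + 9/5) = 38/5; numerator = -3(-15/14) + 1(1) = 59/14; a_2 = (59/14)/(38/5) = 295/532
  n = 3: D(3) = 3(3 + 9/5) = 72/5; numerator = -3(295/532) + 1(-15/14) = -1455/532; a_3 = (-1455/532)/(72/5) = -2425/12768
  n = 4: D(4) = 4(4 + 9/5) = 116/5; numerator = -3(-2425/12768) + 1(295/532) = 4785/4256; a_4 = (4785/4256)/(116/5) = 825/17024

r = -1/5; a_0 = 1; a_1 = -15/14; a_2 = 295/532; a_3 = -2425/12768; a_4 = 825/17024


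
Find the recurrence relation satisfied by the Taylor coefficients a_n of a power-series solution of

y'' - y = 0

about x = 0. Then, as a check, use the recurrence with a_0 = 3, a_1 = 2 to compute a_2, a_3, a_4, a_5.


Substitute y = sum_n a_n x^n into y'' + (const) y = 0.
y''(x) = sum_{n>=0} (n+2)(n+1) a_{n+2} x^n.
The ODE becomes sum_n [(n+2)(n+1) a_{n+2} - 1 a_n] x^n = 0.
Setting each coefficient to zero gives the recurrence:
  (n+2)(n+1) a_{n+2} - 1 a_n = 0,
  a_{n+2} = 1 / ((n+1)(n+2)) a_n.

Check with a_0 = 3, a_1 = 2 (apply the recurrence for n = 0, 1, 2, 3): a_0 = 3, a_1 = 2, a_2 = 3/2, a_3 = 1/3, a_4 = 1/8, a_5 = 1/60.

a_{n+2} = 1/((n+1)(n+2)) * a_n; check: a_0 = 3, a_1 = 2, a_2 = 3/2, a_3 = 1/3, a_4 = 1/8, a_5 = 1/60


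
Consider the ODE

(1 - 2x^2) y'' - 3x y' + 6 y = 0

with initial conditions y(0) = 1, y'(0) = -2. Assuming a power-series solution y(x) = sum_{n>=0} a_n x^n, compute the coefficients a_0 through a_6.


Ansatz: y(x) = sum_{n>=0} a_n x^n, so y'(x) = sum_{n>=1} n a_n x^(n-1) and y''(x) = sum_{n>=2} n(n-1) a_n x^(n-2).
Substitute into P(x) y'' + Q(x) y' + R(x) y = 0 with P(x) = 1 - 2x^2, Q(x) = -3x, R(x) = 6, and match powers of x.
Initial conditions: a_0 = 1, a_1 = -2.
Setting the coefficient of each power of x to zero and solving order by order (substituting the coefficients already found):
  x^0: 2 a_2 + 6 a_0 = 0  ->  2 a_2 = -6 a_0 = -6  ->  a_2 = -3
  x^1: 6 a_3 + 3 a_1 = 0  ->  6 a_3 = -3 a_1 = 6  ->  a_3 = 1
  x^2: 12 a_4 - 4 a_2 = 0  ->  12 a_4 = 4 a_2 = -12  ->  a_4 = -1
  x^3: 20 a_5 - 15 a_3 = 0  ->  20 a_5 = 15 a_3 = 15  ->  a_5 = 3/4
  x^4: 30 a_6 - 30 a_4 = 0  ->  30 a_6 = 30 a_4 = -30  ->  a_6 = -1
Truncated series: y(x) = 1 - 2 x - 3 x^2 + x^3 - x^4 + (3/4) x^5 - x^6 + O(x^7).

a_0 = 1; a_1 = -2; a_2 = -3; a_3 = 1; a_4 = -1; a_5 = 3/4; a_6 = -1


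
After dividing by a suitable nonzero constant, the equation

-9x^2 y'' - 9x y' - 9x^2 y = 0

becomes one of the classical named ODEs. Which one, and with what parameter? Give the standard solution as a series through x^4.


All three coefficients share the factor -9; dividing through by -9 gives  x^2 y'' + x y' + x^2 y = 0.
This matches the Bessel equation x^2 y'' + x y' + (x^2 - nu^2) y = 0 with nu^2 = 0, so nu = 0; the solution bounded at x = 0 is J_0(x).
Frobenius at x = 0: indicial roots ±nu; for r = nu the recurrence k(k + 2nu) c_k = -c_{k-2} gives the standard series J_nu(x) = sum_{k>=0} (-1)^k / (k! (k+nu)!) (x/2)^(2k+nu). Evaluate the first 3 terms:
  k = 0: (-1)^0 / (0! * 0! * 2^0) x^0 = 1/(1*1*1) x^0 = (1) x^0
  k = 1: (-1)^1 / (1! * 1! * 2^2) x^2 = -1/(1*1*4) x^2 = (-1/4) x^2
  k = 2: (-1)^2 / (2! * 2! * 2^4) x^4 = 1/(2*2*16) x^4 = (1/64) x^4
Hence J_0(x) = x^4/64 - x^2/4 + 1 + ....

J_0(x); series = x^4/64 - x^2/4 + 1
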